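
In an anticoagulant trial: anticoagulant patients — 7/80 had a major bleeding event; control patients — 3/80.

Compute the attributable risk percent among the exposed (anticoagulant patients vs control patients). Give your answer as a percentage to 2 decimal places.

risk, anticoagulant patients = 7/80 = 0.08750
risk, control patients = 3/80 = 0.03750
AR% = (0.08750 − 0.03750) / 0.08750 = 0.5714 → 57.14%

57.14%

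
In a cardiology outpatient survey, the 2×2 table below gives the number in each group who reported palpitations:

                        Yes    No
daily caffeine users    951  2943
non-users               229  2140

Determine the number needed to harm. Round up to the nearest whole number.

7

risk, daily caffeine users = 951/3894 = 0.244222
risk, non-users = 229/2369 = 0.096665
absolute risk difference = 0.147557
1 / 0.147557 = 6.777 → round up → 7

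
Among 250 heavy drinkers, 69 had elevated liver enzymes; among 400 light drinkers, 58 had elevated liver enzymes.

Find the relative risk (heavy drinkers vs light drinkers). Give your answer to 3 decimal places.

RR ≈ 1.903

risk, heavy drinkers = 69/250 = 0.2760
risk, light drinkers = 58/400 = 0.1450
RR = 0.2760 / 0.1450 = 1.903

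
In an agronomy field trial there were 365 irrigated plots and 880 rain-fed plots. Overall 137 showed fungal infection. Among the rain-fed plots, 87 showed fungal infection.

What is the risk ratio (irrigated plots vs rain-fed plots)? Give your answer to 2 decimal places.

irrigated plots with the outcome: 137 − 87 = 50
irrigated plots without the outcome: 365 − 50 = 315
rain-fed plots without the outcome: 880 − 87 = 793
risk, irrigated plots = 50/365 = 0.1370
risk, rain-fed plots = 87/880 = 0.0989
RR = 0.1370 / 0.0989 = 1.39

RR ≈ 1.39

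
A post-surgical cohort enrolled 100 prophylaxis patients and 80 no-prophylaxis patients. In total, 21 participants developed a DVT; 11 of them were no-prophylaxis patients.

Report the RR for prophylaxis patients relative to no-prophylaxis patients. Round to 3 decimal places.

prophylaxis patients with the outcome: 21 − 11 = 10
prophylaxis patients without the outcome: 100 − 10 = 90
no-prophylaxis patients without the outcome: 80 − 11 = 69
risk, prophylaxis patients = 10/100 = 0.1000
risk, no-prophylaxis patients = 11/80 = 0.1375
RR = 0.1000 / 0.1375 = 0.727

RR ≈ 0.727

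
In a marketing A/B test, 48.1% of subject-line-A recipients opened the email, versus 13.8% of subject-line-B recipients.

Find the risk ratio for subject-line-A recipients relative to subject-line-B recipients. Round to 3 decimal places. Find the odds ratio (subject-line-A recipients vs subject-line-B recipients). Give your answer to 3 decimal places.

RR = 3.486; OR = 5.789

RR = 0.4810 / 0.1380 = 3.486
odds, subject-line-A recipients = 0.4810/0.5190 = 0.9268
odds, subject-line-B recipients = 0.1380/0.8620 = 0.1601
OR = 0.9268 / 0.1601 = 5.789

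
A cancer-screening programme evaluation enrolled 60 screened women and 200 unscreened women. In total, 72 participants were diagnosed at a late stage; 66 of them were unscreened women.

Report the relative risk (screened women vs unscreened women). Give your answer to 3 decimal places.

0.303

screened women with the outcome: 72 − 66 = 6
screened women without the outcome: 60 − 6 = 54
unscreened women without the outcome: 200 − 66 = 134
risk, screened women = 6/60 = 0.1000
risk, unscreened women = 66/200 = 0.3300
RR = 0.1000 / 0.3300 = 0.303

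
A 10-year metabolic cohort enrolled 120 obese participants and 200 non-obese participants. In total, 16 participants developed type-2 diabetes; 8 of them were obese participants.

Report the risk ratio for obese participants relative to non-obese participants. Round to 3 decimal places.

obese participants without the outcome: 120 − 8 = 112
non-obese participants with the outcome: 16 − 8 = 8
non-obese participants without the outcome: 200 − 8 = 192
risk, obese participants = 8/120 = 0.06667
risk, non-obese participants = 8/200 = 0.04000
RR = 0.06667 / 0.04000 = 1.667

RR ≈ 1.667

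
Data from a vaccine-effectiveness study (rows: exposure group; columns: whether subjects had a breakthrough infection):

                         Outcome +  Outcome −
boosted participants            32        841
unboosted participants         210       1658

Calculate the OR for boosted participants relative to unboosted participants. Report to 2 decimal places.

OR = (32 × 1658) / (841 × 210) = 53056/176610 ≈ 0.30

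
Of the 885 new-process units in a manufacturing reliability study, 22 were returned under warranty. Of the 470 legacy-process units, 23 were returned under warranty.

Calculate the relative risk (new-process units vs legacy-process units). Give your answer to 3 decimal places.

risk, new-process units = 22/885 = 0.02486
risk, legacy-process units = 23/470 = 0.04894
RR = 0.02486 / 0.04894 = 0.508

0.508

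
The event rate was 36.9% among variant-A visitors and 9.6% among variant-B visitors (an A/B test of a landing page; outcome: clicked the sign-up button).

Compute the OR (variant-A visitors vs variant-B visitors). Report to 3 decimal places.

5.507

odds, variant-A visitors = 0.3690/0.6310 = 0.5848
odds, variant-B visitors = 0.0960/0.9040 = 0.1062
OR = 0.5848 / 0.1062 = 5.507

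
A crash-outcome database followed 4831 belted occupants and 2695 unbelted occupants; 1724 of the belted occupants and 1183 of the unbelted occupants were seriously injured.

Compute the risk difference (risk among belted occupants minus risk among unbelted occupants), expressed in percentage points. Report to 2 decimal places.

-8.21

risk, belted occupants = 1724/4831 = 0.3569
risk, unbelted occupants = 1183/2695 = 0.4390
risk difference = 0.3569 − 0.4390 = -0.0821 → -8.21 percentage points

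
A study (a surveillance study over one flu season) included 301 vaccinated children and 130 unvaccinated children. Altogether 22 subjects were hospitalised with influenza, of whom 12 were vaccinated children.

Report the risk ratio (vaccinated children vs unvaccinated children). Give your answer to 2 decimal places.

0.52

vaccinated children without the outcome: 301 − 12 = 289
unvaccinated children with the outcome: 22 − 12 = 10
unvaccinated children without the outcome: 130 − 10 = 120
risk, vaccinated children = 12/301 = 0.03987
risk, unvaccinated children = 10/130 = 0.07692
RR = 0.03987 / 0.07692 = 0.52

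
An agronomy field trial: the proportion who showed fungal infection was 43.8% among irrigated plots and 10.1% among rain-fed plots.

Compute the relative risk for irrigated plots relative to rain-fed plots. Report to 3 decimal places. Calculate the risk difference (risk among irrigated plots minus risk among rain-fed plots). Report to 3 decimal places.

RR = 0.4380 / 0.1010 = 4.337
risk difference = 0.4380 − 0.1010 = 0.337

RR = 4.337; RD = 0.337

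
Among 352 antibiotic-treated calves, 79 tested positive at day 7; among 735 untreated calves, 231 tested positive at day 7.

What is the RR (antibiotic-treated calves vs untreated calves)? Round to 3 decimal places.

risk, antibiotic-treated calves = 79/352 = 0.2244
risk, untreated calves = 231/735 = 0.3143
RR = 0.2244 / 0.3143 = 0.714

0.714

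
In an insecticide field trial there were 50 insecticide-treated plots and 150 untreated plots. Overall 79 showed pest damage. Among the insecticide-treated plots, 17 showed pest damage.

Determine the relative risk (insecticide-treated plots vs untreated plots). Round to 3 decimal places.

RR: 0.823

insecticide-treated plots without the outcome: 50 − 17 = 33
untreated plots with the outcome: 79 − 17 = 62
untreated plots without the outcome: 150 − 62 = 88
risk, insecticide-treated plots = 17/50 = 0.3400
risk, untreated plots = 62/150 = 0.4133
RR = 0.3400 / 0.4133 = 0.823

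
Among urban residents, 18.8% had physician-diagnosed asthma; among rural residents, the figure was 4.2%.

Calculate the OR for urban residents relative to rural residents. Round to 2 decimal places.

odds, urban residents = 0.18800/0.81200 = 0.23153
odds, rural residents = 0.04200/0.95800 = 0.04384
OR = 0.23153 / 0.04384 = 5.28

5.28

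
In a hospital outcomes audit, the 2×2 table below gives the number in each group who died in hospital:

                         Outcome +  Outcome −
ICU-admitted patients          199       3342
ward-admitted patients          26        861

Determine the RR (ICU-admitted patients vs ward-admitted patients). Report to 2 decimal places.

1.92

risk, ICU-admitted patients = 199/3541 = 0.05620
risk, ward-admitted patients = 26/887 = 0.02931
RR = 0.05620 / 0.02931 = 1.92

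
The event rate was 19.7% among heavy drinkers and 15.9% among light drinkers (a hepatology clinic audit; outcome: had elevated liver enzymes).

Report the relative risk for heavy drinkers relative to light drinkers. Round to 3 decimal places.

RR = 0.1970 / 0.1590 = 1.239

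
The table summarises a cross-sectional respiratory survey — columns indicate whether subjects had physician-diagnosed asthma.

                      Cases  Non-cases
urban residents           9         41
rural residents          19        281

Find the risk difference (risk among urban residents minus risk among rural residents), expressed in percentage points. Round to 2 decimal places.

11.67

risk, urban residents = 9/50 = 0.1800
risk, rural residents = 19/300 = 0.0633
risk difference = 0.1800 − 0.0633 = 0.1167 → 11.67 percentage points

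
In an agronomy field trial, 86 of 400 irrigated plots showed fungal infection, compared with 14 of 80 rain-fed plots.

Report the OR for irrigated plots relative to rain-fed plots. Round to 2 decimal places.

OR = (86 × 66) / (314 × 14) = 5676/4396 ≈ 1.29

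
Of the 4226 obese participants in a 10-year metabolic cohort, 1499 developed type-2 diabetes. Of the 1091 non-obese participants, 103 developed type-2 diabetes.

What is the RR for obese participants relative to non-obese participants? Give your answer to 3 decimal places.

RR ≈ 3.757

risk, obese participants = 1499/4226 = 0.3547
risk, non-obese participants = 103/1091 = 0.0944
RR = 0.3547 / 0.0944 = 3.757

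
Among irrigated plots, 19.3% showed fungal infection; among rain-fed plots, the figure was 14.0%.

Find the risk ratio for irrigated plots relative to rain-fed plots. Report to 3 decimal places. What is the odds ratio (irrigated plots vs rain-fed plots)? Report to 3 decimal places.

RR = 0.1930 / 0.1400 = 1.379
odds, irrigated plots = 0.1930/0.8070 = 0.2392
odds, rain-fed plots = 0.1400/0.8600 = 0.1628
OR = 0.2392 / 0.1628 = 1.469

RR = 1.379; OR = 1.469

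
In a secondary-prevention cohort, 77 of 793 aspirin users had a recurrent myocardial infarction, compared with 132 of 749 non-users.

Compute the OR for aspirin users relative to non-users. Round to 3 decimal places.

0.503

odds, aspirin users = 77/716 = 0.1075
odds, non-users = 132/617 = 0.2139
OR = 0.1075 / 0.2139 = 0.503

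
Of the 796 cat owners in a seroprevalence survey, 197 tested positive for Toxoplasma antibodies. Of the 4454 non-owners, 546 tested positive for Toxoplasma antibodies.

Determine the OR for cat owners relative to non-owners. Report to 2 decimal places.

OR = (197 × 3908) / (599 × 546) = 769876/327054 ≈ 2.35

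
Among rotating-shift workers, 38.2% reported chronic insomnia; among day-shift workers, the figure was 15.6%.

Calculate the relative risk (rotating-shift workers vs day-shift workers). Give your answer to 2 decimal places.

RR = 0.3820 / 0.1560 = 2.45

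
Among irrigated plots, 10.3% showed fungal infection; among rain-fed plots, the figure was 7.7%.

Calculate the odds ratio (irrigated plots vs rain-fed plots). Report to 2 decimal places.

1.38

odds, irrigated plots = 0.1030/0.8970 = 0.1148
odds, rain-fed plots = 0.0770/0.9230 = 0.0834
OR = 0.1148 / 0.0834 = 1.38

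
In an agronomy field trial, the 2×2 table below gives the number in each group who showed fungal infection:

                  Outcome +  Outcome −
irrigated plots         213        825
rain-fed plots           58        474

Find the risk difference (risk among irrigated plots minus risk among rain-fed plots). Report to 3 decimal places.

0.096

risk, irrigated plots = 213/1038 = 0.2052
risk, rain-fed plots = 58/532 = 0.1090
risk difference = 0.2052 − 0.1090 = 0.096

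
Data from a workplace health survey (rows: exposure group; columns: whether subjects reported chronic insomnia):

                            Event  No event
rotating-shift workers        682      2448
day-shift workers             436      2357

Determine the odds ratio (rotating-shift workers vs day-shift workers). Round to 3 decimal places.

OR = 1.506

odds, rotating-shift workers = 682/2448 = 0.2786
odds, day-shift workers = 436/2357 = 0.1850
OR = 0.2786 / 0.1850 = 1.506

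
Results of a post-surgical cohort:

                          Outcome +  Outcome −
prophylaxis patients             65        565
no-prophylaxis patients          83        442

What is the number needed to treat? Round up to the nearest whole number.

NNT = 19

risk, prophylaxis patients = 65/630 = 0.103175
risk, no-prophylaxis patients = 83/525 = 0.158095
absolute risk difference = 0.054921
1 / 0.054921 = 18.208 → round up → 19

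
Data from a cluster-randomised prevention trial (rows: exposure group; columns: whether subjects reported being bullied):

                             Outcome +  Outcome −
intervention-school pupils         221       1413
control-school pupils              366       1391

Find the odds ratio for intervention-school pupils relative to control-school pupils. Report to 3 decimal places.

OR = (221 × 1391) / (1413 × 366) = 307411/517158 ≈ 0.594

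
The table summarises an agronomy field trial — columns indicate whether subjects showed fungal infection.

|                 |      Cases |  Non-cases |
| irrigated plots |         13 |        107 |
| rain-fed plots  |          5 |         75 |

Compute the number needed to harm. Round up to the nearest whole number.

22

risk, irrigated plots = 13/120 = 0.108333
risk, rain-fed plots = 5/80 = 0.062500
absolute risk difference = 0.045833
1 / 0.045833 = 21.818 → round up → 22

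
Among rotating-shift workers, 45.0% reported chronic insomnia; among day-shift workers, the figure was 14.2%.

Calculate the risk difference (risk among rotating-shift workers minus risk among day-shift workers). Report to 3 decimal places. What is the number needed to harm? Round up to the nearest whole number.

RD = 0.308; NNH = 4

risk difference = 0.4500 − 0.1420 = 0.308
absolute risk difference = 0.308000
1 / 0.308000 = 3.247 → round up → 4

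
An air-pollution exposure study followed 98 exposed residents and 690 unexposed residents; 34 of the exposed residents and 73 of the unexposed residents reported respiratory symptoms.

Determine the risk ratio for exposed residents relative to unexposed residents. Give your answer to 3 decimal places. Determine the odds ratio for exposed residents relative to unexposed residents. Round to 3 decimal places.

RR = 3.279; OR = 4.490

risk, exposed residents = 34/98 = 0.3469
risk, unexposed residents = 73/690 = 0.1058
RR = 0.3469 / 0.1058 = 3.279
OR = (34 × 617) / (64 × 73) = 20978/4672 ≈ 4.490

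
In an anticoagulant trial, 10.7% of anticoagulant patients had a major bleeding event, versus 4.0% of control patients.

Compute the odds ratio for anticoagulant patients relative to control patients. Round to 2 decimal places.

OR = 2.88

odds, anticoagulant patients = 0.10700/0.89300 = 0.11982
odds, control patients = 0.04000/0.96000 = 0.04167
OR = 0.11982 / 0.04167 = 2.88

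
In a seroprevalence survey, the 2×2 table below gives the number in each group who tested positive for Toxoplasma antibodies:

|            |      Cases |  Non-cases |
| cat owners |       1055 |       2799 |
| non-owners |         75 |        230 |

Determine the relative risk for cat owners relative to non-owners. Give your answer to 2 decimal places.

RR: 1.11

risk, cat owners = 1055/3854 = 0.2737
risk, non-owners = 75/305 = 0.2459
RR = 0.2737 / 0.2459 = 1.11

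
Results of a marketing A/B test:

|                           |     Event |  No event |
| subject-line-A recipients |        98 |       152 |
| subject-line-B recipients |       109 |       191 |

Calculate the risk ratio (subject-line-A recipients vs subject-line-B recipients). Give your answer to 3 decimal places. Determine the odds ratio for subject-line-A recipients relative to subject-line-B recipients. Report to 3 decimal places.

risk, subject-line-A recipients = 98/250 = 0.3920
risk, subject-line-B recipients = 109/300 = 0.3633
RR = 0.3920 / 0.3633 = 1.079
odds, subject-line-A recipients = 98/152 = 0.6447
odds, subject-line-B recipients = 109/191 = 0.5707
OR = 0.6447 / 0.5707 = 1.130

RR = 1.079; OR = 1.130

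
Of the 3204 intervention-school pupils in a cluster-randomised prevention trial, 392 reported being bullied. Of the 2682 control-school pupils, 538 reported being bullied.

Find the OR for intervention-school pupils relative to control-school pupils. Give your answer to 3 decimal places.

OR = (392 × 2144) / (2812 × 538) = 840448/1512856 ≈ 0.556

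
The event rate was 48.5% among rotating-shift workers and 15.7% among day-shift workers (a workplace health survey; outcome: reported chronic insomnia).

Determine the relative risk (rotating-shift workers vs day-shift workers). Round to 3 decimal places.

RR = 0.4850 / 0.1570 = 3.089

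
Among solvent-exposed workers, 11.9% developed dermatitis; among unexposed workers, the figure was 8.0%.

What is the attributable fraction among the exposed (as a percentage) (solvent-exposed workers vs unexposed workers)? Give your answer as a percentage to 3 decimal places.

AR% = (0.1190 − 0.0800) / 0.1190 = 0.3277 → 32.773%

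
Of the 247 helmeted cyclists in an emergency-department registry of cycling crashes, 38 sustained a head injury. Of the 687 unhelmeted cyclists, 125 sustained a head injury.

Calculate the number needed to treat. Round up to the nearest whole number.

NNT = 36

risk, helmeted cyclists = 38/247 = 0.153846
risk, unhelmeted cyclists = 125/687 = 0.181951
absolute risk difference = 0.028104
1 / 0.028104 = 35.582 → round up → 36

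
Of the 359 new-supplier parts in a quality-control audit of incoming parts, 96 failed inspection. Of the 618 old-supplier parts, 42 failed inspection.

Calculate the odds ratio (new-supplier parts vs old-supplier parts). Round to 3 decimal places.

OR = (96 × 576) / (263 × 42) = 55296/11046 ≈ 5.006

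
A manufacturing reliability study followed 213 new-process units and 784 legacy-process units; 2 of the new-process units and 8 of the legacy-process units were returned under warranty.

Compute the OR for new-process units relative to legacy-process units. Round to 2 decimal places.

OR = (2 × 776) / (211 × 8) = 1552/1688 ≈ 0.92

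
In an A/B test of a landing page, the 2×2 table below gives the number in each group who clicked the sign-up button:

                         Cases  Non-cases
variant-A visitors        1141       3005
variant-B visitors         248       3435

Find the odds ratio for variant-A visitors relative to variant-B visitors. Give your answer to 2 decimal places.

OR = (1141 × 3435) / (3005 × 248) = 3919335/745240 ≈ 5.26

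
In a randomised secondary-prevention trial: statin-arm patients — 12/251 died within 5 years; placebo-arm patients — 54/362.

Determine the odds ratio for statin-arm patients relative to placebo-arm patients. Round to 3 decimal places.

OR: 0.286

odds, statin-arm patients = 12/239 = 0.05021
odds, placebo-arm patients = 54/308 = 0.17532
OR = 0.05021 / 0.17532 = 0.286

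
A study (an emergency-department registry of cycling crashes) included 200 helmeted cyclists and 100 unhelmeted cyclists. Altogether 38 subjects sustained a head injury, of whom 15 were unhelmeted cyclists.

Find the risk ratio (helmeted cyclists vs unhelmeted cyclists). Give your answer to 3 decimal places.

helmeted cyclists with the outcome: 38 − 15 = 23
helmeted cyclists without the outcome: 200 − 23 = 177
unhelmeted cyclists without the outcome: 100 − 15 = 85
risk, helmeted cyclists = 23/200 = 0.1150
risk, unhelmeted cyclists = 15/100 = 0.1500
RR = 0.1150 / 0.1500 = 0.767

RR = 0.767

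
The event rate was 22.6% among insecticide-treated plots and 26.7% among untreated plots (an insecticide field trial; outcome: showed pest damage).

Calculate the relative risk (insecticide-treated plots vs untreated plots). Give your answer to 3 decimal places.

RR = 0.2260 / 0.2670 = 0.846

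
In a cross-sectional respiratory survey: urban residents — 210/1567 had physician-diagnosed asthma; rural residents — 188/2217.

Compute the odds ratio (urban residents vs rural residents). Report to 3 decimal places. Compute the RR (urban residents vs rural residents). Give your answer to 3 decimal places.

OR = 1.670; RR = 1.580

OR = (210 × 2029) / (1357 × 188) = 426090/255116 ≈ 1.670
risk, urban residents = 210/1567 = 0.1340
risk, rural residents = 188/2217 = 0.0848
RR = 0.1340 / 0.0848 = 1.580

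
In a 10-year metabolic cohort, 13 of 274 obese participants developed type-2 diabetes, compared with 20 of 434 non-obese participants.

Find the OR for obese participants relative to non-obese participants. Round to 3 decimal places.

odds, obese participants = 13/261 = 0.04981
odds, non-obese participants = 20/414 = 0.04831
OR = 0.04981 / 0.04831 = 1.031

OR: 1.031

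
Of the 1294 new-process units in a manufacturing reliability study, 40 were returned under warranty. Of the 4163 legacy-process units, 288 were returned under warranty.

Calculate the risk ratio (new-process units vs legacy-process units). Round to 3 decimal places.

RR: 0.447

risk, new-process units = 40/1294 = 0.03091
risk, legacy-process units = 288/4163 = 0.06918
RR = 0.03091 / 0.06918 = 0.447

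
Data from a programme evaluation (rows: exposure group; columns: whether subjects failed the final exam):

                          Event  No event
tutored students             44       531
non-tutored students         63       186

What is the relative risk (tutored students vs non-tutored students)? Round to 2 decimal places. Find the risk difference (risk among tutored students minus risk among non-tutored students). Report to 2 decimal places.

risk, tutored students = 44/575 = 0.0765
risk, non-tutored students = 63/249 = 0.2530
RR = 0.0765 / 0.2530 = 0.30
risk difference = 0.0765 − 0.2530 = -0.18

RR = 0.30; RD = -0.18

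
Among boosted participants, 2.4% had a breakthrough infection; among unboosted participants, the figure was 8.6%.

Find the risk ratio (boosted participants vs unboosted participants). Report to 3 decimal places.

RR = 0.02400 / 0.08600 = 0.279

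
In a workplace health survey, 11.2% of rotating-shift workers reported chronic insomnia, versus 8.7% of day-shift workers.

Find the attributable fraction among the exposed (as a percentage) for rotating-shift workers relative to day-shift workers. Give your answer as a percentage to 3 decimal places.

AR% = (0.1120 − 0.0870) / 0.1120 = 0.2232 → 22.321%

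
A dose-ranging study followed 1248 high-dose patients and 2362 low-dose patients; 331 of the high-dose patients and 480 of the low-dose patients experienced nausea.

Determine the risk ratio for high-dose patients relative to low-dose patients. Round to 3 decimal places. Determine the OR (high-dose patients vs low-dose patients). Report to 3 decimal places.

RR = 1.305; OR = 1.415

risk, high-dose patients = 331/1248 = 0.2652
risk, low-dose patients = 480/2362 = 0.2032
RR = 0.2652 / 0.2032 = 1.305
OR = (331 × 1882) / (917 × 480) = 622942/440160 ≈ 1.415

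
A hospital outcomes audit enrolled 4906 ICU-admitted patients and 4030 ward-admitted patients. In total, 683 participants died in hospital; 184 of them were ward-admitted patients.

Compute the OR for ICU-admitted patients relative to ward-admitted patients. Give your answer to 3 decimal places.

2.367

ICU-admitted patients with the outcome: 683 − 184 = 499
ICU-admitted patients without the outcome: 4906 − 499 = 4407
ward-admitted patients without the outcome: 4030 − 184 = 3846
odds, ICU-admitted patients = 499/4407 = 0.11323
odds, ward-admitted patients = 184/3846 = 0.04784
OR = 0.11323 / 0.04784 = 2.367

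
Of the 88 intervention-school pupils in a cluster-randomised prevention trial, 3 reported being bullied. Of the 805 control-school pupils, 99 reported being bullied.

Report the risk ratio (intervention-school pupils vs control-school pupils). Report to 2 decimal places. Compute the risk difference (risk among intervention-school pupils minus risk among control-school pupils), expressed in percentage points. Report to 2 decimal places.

risk, intervention-school pupils = 3/88 = 0.03409
risk, control-school pupils = 99/805 = 0.12298
RR = 0.03409 / 0.12298 = 0.28
risk difference = 0.03409 − 0.12298 = -0.08889 → -8.89 percentage points

RR = 0.28; RD = -8.89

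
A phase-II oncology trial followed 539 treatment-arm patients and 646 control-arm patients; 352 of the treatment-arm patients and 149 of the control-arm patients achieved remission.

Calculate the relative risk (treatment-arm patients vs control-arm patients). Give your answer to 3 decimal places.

risk, treatment-arm patients = 352/539 = 0.6531
risk, control-arm patients = 149/646 = 0.2307
RR = 0.6531 / 0.2307 = 2.831

RR = 2.831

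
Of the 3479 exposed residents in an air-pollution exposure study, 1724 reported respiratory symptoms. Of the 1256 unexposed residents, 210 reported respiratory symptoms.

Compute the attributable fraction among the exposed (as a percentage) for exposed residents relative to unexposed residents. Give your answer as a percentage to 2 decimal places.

risk, exposed residents = 1724/3479 = 0.4955
risk, unexposed residents = 210/1256 = 0.1672
AR% = (0.4955 − 0.1672) / 0.4955 = 0.6626 → 66.26%

AR%: 66.26%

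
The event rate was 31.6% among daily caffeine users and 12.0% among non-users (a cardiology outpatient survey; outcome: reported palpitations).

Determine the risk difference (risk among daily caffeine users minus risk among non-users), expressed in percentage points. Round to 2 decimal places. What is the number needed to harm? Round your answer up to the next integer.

risk difference = 0.3160 − 0.1200 = 0.1960 → 19.60 percentage points
absolute risk difference = 0.196000
1 / 0.196000 = 5.102 → round up → 6

RD = 19.60; NNH = 6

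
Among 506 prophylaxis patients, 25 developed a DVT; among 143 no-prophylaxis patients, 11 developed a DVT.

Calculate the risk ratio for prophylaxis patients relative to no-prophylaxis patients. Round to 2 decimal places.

0.64

risk, prophylaxis patients = 25/506 = 0.04941
risk, no-prophylaxis patients = 11/143 = 0.07692
RR = 0.04941 / 0.07692 = 0.64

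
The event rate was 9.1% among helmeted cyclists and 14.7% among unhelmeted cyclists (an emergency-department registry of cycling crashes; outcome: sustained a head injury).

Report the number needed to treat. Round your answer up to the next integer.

absolute risk difference = 0.056000
1 / 0.056000 = 17.857 → round up → 18

NNT = 18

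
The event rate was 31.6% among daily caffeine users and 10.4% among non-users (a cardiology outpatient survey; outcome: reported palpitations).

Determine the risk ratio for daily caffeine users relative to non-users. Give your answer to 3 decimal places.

RR = 0.3160 / 0.1040 = 3.038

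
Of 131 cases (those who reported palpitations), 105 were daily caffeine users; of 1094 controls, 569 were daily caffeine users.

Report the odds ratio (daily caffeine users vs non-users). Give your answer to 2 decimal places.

OR = (105 × 525) / (569 × 26) = 55125/14794 ≈ 3.73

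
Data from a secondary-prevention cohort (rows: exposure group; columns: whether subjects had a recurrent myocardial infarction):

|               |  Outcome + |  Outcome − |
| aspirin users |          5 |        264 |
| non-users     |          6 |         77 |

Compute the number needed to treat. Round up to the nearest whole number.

19

risk, aspirin users = 5/269 = 0.018587
risk, non-users = 6/83 = 0.072289
absolute risk difference = 0.053702
1 / 0.053702 = 18.621 → round up → 19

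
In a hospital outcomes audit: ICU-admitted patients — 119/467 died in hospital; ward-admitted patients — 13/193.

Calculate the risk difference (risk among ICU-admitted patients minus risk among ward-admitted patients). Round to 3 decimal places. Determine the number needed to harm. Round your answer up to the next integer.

RD = 0.187; NNH = 6

risk, ICU-admitted patients = 119/467 = 0.2548
risk, ward-admitted patients = 13/193 = 0.0674
risk difference = 0.2548 − 0.0674 = 0.187
absolute risk difference = 0.187460
1 / 0.187460 = 5.334 → round up → 6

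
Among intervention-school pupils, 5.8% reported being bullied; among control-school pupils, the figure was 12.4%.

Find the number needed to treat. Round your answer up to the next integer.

absolute risk difference = 0.066000
1 / 0.066000 = 15.152 → round up → 16

16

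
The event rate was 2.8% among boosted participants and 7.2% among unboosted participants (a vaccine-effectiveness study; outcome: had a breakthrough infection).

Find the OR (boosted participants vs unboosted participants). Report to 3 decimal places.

odds, boosted participants = 0.02800/0.97200 = 0.02881
odds, unboosted participants = 0.07200/0.92800 = 0.07759
OR = 0.02881 / 0.07759 = 0.371

OR: 0.371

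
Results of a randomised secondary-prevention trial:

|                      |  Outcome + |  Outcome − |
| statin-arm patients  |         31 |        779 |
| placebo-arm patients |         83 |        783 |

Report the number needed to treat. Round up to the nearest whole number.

NNT ≈ 18

risk, statin-arm patients = 31/810 = 0.038272
risk, placebo-arm patients = 83/866 = 0.095843
absolute risk difference = 0.057571
1 / 0.057571 = 17.370 → round up → 18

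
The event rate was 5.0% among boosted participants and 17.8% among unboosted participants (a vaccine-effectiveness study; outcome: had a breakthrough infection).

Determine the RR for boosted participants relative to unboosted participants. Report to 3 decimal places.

RR = 0.0500 / 0.1780 = 0.281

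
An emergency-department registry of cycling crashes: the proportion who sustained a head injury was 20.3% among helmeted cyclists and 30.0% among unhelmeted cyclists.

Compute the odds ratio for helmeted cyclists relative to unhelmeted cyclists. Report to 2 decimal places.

OR ≈ 0.59

odds, helmeted cyclists = 0.2030/0.7970 = 0.2547
odds, unhelmeted cyclists = 0.3000/0.7000 = 0.4286
OR = 0.2547 / 0.4286 = 0.59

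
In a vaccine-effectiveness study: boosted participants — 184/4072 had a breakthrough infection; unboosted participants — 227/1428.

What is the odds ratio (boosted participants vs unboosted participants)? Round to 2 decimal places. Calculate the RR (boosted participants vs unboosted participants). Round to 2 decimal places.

OR = 0.25; RR = 0.28

OR = (184 × 1201) / (3888 × 227) = 220984/882576 ≈ 0.25
risk, boosted participants = 184/4072 = 0.04519
risk, unboosted participants = 227/1428 = 0.15896
RR = 0.04519 / 0.15896 = 0.28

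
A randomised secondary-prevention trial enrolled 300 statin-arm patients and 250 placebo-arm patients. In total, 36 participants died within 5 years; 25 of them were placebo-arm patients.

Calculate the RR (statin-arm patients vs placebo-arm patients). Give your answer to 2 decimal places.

RR ≈ 0.37

statin-arm patients with the outcome: 36 − 25 = 11
statin-arm patients without the outcome: 300 − 11 = 289
placebo-arm patients without the outcome: 250 − 25 = 225
risk, statin-arm patients = 11/300 = 0.03667
risk, placebo-arm patients = 25/250 = 0.10000
RR = 0.03667 / 0.10000 = 0.37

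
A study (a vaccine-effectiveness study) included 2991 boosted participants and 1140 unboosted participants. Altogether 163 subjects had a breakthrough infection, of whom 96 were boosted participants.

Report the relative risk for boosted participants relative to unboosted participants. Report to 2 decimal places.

0.55

boosted participants without the outcome: 2991 − 96 = 2895
unboosted participants with the outcome: 163 − 96 = 67
unboosted participants without the outcome: 1140 − 67 = 1073
risk, boosted participants = 96/2991 = 0.03210
risk, unboosted participants = 67/1140 = 0.05877
RR = 0.03210 / 0.05877 = 0.55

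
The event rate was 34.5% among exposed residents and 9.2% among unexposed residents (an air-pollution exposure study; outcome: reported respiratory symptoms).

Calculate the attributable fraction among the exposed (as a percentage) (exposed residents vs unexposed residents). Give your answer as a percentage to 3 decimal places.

AR% = (0.3450 − 0.0920) / 0.3450 = 0.7333 → 73.333%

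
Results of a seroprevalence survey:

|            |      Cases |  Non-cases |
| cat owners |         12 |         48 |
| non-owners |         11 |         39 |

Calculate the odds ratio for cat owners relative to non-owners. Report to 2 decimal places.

OR = 0.89

odds, cat owners = 12/48 = 0.2500
odds, non-owners = 11/39 = 0.2821
OR = 0.2500 / 0.2821 = 0.89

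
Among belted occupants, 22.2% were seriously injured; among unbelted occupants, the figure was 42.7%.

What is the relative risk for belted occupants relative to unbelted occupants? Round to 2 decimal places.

RR = 0.2220 / 0.4270 = 0.52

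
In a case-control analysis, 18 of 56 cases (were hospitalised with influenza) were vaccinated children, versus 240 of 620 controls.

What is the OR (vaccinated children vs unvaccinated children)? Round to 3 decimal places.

OR = (18 × 380) / (240 × 38) = 6840/9120 ≈ 0.750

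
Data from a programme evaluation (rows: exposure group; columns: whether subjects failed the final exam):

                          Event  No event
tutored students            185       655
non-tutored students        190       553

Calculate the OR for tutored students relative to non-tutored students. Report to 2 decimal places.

odds, tutored students = 185/655 = 0.2824
odds, non-tutored students = 190/553 = 0.3436
OR = 0.2824 / 0.3436 = 0.82

0.82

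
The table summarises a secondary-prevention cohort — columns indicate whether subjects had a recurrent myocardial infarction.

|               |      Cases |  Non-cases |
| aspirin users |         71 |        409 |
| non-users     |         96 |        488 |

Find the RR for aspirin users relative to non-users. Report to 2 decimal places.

risk, aspirin users = 71/480 = 0.1479
risk, non-users = 96/584 = 0.1644
RR = 0.1479 / 0.1644 = 0.90

RR ≈ 0.90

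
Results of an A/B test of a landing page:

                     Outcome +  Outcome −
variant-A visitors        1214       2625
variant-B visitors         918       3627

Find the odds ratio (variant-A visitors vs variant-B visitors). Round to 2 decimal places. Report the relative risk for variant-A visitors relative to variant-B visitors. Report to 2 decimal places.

OR = 1.83; RR = 1.57

odds, variant-A visitors = 1214/2625 = 0.4625
odds, variant-B visitors = 918/3627 = 0.2531
OR = 0.4625 / 0.2531 = 1.83
risk, variant-A visitors = 1214/3839 = 0.3162
risk, variant-B visitors = 918/4545 = 0.2020
RR = 0.3162 / 0.2020 = 1.57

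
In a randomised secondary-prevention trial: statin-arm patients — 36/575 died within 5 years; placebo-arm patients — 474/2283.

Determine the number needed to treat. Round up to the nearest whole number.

risk, statin-arm patients = 36/575 = 0.062609
risk, placebo-arm patients = 474/2283 = 0.207622
absolute risk difference = 0.145013
1 / 0.145013 = 6.896 → round up → 7

NNT ≈ 7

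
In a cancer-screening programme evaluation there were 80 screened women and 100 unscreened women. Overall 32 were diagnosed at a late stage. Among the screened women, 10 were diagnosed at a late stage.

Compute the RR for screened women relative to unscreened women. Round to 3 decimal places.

screened women without the outcome: 80 − 10 = 70
unscreened women with the outcome: 32 − 10 = 22
unscreened women without the outcome: 100 − 22 = 78
risk, screened women = 10/80 = 0.1250
risk, unscreened women = 22/100 = 0.2200
RR = 0.1250 / 0.2200 = 0.568

0.568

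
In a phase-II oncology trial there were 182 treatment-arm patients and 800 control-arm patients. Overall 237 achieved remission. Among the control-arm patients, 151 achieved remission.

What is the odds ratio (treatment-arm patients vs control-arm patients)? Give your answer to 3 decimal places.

3.850

treatment-arm patients with the outcome: 237 − 151 = 86
treatment-arm patients without the outcome: 182 − 86 = 96
control-arm patients without the outcome: 800 − 151 = 649
OR = (86 × 649) / (96 × 151) = 55814/14496 ≈ 3.850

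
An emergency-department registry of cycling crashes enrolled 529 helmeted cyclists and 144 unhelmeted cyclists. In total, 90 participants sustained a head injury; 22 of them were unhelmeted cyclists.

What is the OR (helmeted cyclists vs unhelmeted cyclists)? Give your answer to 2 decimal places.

helmeted cyclists with the outcome: 90 − 22 = 68
helmeted cyclists without the outcome: 529 − 68 = 461
unhelmeted cyclists without the outcome: 144 − 22 = 122
OR = (68 × 122) / (461 × 22) = 8296/10142 ≈ 0.82

OR = 0.82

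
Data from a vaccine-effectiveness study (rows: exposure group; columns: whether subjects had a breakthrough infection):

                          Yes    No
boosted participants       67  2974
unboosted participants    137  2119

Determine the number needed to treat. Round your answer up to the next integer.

26

risk, boosted participants = 67/3041 = 0.022032
risk, unboosted participants = 137/2256 = 0.060727
absolute risk difference = 0.038695
1 / 0.038695 = 25.843 → round up → 26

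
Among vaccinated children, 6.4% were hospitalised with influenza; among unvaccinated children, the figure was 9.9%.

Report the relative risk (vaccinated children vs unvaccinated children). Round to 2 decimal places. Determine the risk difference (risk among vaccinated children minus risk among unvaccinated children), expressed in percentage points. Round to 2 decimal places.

RR = 0.0640 / 0.0990 = 0.65
risk difference = 0.0640 − 0.0990 = -0.0350 → -3.50 percentage points

RR = 0.65; RD = -3.50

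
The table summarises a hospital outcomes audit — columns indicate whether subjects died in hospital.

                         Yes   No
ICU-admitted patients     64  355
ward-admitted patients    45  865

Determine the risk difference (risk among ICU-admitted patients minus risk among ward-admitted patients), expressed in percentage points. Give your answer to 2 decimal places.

RD ≈ 10.33

risk, ICU-admitted patients = 64/419 = 0.15274
risk, ward-admitted patients = 45/910 = 0.04945
risk difference = 0.15274 − 0.04945 = 0.10329 → 10.33 percentage points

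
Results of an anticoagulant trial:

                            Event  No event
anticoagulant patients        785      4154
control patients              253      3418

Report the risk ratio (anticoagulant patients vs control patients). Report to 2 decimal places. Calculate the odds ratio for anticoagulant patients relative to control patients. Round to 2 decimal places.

risk, anticoagulant patients = 785/4939 = 0.1589
risk, control patients = 253/3671 = 0.0689
RR = 0.1589 / 0.0689 = 2.31
odds, anticoagulant patients = 785/4154 = 0.1890
odds, control patients = 253/3418 = 0.0740
OR = 0.1890 / 0.0740 = 2.55

RR = 2.31; OR = 2.55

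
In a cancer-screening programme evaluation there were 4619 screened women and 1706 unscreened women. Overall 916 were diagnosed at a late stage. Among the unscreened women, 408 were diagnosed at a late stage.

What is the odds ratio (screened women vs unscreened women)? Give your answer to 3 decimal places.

screened women with the outcome: 916 − 408 = 508
screened women without the outcome: 4619 − 508 = 4111
unscreened women without the outcome: 1706 − 408 = 1298
odds, screened women = 508/4111 = 0.1236
odds, unscreened women = 408/1298 = 0.3143
OR = 0.1236 / 0.3143 = 0.393

OR: 0.393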